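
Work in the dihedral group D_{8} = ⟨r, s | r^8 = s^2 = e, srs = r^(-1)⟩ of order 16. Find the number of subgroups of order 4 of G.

|G| = 16 and 4 | 16, so subgroups of order 4 are possible by Lagrange.
The subgroups of order 4 are: {e, r^2, r^4, r^6}; {e, r^4, r^2s, r^6s}; {e, r^4, r^3s, r^7s}; {e, r^4, s, r^4s}; … (5 in all).
So G has 5 subgroups of order 4.

5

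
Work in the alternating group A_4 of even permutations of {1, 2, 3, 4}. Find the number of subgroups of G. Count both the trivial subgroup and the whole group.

|G| = 12, so by Lagrange every subgroup order divides 12. Divisors: 1, 2, 3, 4, 6, 12.
Subgroups by order — order 1: 1; order 2: 3; order 3: 4; order 4: 1; order 6: 0; order 12: 1.
Total: 1 + 3 + 4 + 1 + 0 + 1 = 10.

10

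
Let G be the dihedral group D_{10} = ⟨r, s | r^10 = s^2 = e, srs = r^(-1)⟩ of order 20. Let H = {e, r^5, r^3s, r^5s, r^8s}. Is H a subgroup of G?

Closure fails: r^5 · r^5s = s ∉ H. So H is not a subgroup.

No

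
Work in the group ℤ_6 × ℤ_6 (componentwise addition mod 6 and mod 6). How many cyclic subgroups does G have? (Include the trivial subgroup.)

20

A cyclic subgroup of order d is generated by each of its φ(d) elements of order d, so the cyclic subgroups of order d number (#elements of order d)/φ(d).
Cyclic subgroups by order — order 1: 1; order 2: 3; order 3: 4; order 6: 12.
Total: 20.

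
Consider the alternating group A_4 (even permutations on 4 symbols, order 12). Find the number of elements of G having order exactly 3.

The elements of order 3 are: (2 3 4), (2 4 3), (1 2 3), (1 2 4), (1 3 2), (1 3 4), (1 4 2), (1 4 3).
That's 8.

8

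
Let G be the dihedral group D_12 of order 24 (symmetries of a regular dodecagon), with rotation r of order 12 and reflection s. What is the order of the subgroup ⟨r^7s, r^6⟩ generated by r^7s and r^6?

4

|⟨r^7s⟩| = 2 and |⟨r^6⟩| = 2, so |H| is a multiple of lcm(2, 2) = 2 and divides |G| = 24.
Closing under the operation: H = {e, r^6, rs, r^7s}, so |H| = 4.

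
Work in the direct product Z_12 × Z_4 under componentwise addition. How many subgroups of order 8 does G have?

3

|G| = 48 and 8 | 48, so subgroups of order 8 are possible by Lagrange.
The subgroups of order 8 are: {(0,0), (0,1), (0,2), (0,3), (6,0), (6,1), (6,2), (6,3)}; {(0,0), (0,2), (3,0), (3,2), (6,0), (6,2), (9,0), (9,2)}; {(0,0), (0,2), (3,1), (3,3), (6,0), (6,2), (9,1), (9,3)}.
So G has 3 subgroups of order 8.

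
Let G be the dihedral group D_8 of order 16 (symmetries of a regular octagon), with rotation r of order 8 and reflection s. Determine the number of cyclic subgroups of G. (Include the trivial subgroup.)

12

Each element a generates a cyclic subgroup ⟨a⟩; distinct elements may generate the same one (a cyclic group of order d has φ(d) generators).
Cyclic subgroups by order — order 1: 1; order 2: 9; order 4: 1; order 8: 1.
Total: 12.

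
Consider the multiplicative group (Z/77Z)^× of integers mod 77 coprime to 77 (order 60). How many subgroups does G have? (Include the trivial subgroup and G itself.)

20

|G| = 60, so by Lagrange every subgroup order divides 60. Divisors: 1, 2, 3, 4, 5, 6, 10, 12, 15, 20, 30, 60.
Subgroups by order — order 1: 1; order 2: 3; order 3: 1; order 4: 1; order 5: 1; order 6: 3; order 10: 3; order 12: 1; order 15: 1; order 20: 1; order 30: 3; order 60: 1.
Total: 1 + 3 + 1 + 1 + 1 + 3 + 3 + 1 + 1 + 1 + 3 + 1 = 20.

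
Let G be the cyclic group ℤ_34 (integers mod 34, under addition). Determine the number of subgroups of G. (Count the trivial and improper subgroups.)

4

Subgroups of the cyclic group ℤ_34 correspond bijectively to divisors of 34.
Divisors of 34: 1, 2, 17, 34.
So ℤ_34 has 4 subgroups.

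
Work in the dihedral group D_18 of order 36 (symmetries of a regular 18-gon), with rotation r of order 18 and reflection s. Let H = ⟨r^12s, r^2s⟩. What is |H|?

18

|⟨r^12s⟩| = 2 and |⟨r^2s⟩| = 2, so |H| is a multiple of lcm(2, 2) = 2 and divides |G| = 36.
Closing under the operation: H = {e, r^2, r^4, r^6, r^8, r^10, r^12, r^14, r^16, s, r^2s, r^4s, r^6s, r^8s, r^10s, r^12s, r^14s, r^16s}, so |H| = 18.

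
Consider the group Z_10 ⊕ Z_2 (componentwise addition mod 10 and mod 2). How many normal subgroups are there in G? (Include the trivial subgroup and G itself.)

10

G is abelian, so every subgroup is normal.
G has 10 subgroups in total, hence 10 normal subgroups.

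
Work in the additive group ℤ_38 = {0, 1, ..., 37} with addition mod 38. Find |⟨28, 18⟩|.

|⟨28⟩| = 19 and |⟨18⟩| = 19, so |H| is a multiple of lcm(19, 19) = 19 and divides |G| = 38.
Closing under the operation: H = {0, 2, 4, 6, 8, 10, 12, 14, 16, 18, 20, 22, 24, 26, 28, 30, 32, 34, 36}, so |H| = 19.

19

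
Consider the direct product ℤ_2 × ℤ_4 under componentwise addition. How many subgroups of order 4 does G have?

3

|G| = 8 and 4 | 8, so subgroups of order 4 are possible by Lagrange.
The subgroups of order 4 are: {(0,0), (0,1), (0,2), (0,3)}; {(0,0), (0,2), (1,0), (1,2)}; {(0,0), (0,2), (1,1), (1,3)}.
So G has 3 subgroups of order 4.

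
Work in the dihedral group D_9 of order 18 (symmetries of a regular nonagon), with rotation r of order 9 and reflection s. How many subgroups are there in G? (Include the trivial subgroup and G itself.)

16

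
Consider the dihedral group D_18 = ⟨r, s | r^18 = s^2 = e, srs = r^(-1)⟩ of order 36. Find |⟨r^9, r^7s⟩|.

4

|⟨r^9⟩| = 2 and |⟨r^7s⟩| = 2, so |H| is a multiple of lcm(2, 2) = 2 and divides |G| = 36.
Closing under the operation: H = {e, r^9, r^7s, r^16s}, so |H| = 4.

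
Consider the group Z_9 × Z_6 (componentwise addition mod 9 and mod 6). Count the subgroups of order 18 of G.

4

|G| = 54 and 18 | 54, so subgroups of order 18 are possible by Lagrange.
The subgroups of order 18 are: {(0,0), (0,1), (0,2), (0,3), (0,4), (0,5), (3,0), (3,1), (3,2), (3,3), (3,4), (3,5), (6,0), (6,1), (6,2), (6,3), (6,4), (6,5)}; {(0,0), (0,3), (1,0), (1,3), (2,0), (2,3), (3,0), (3,3), (4,0), (4,3), (5,0), (5,3), (6,0), (6,3), (7,0), (7,3), (8,0), (8,3)}; {(0,0), (0,3), (1,1), (1,4), (2,2), (2,5), (3,0), (3,3), (4,1), (4,4), (5,2), (5,5), (6,0), (6,3), (7,1), (7,4), (8,2), (8,5)}; {(0,0), (0,3), (1,2), (1,5), (2,1), (2,4), (3,0), (3,3), (4,2), (4,5), (5,1), (5,4), (6,0), (6,3), (7,2), (7,5), (8,1), (8,4)}.
So G has 4 subgroups of order 18.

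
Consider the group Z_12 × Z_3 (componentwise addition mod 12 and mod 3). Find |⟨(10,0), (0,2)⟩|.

18

|⟨(10,0)⟩| = 6 and |⟨(0,2)⟩| = 3, so |H| is a multiple of lcm(6, 3) = 6 and divides |G| = 36.
Closing under the operation: H = {(0,0), (0,1), (0,2), (2,0), (2,1), (2,2), (4,0), (4,1), (4,2), (6,0), (6,1), (6,2), (8,0), (8,1), (8,2), (10,0), (10,1), (10,2)}, so |H| = 18.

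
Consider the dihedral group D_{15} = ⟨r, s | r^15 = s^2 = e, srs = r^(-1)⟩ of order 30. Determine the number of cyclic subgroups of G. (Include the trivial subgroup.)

Each element a generates a cyclic subgroup ⟨a⟩; distinct elements may generate the same one (a cyclic group of order d has φ(d) generators).
Cyclic subgroups by order — order 1: 1; order 2: 15; order 3: 1; order 5: 1; order 15: 1.
Total: 19.

19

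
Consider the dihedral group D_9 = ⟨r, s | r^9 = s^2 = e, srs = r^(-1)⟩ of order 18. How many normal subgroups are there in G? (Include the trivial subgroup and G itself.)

G has 16 subgroups. Checking conjugation-invariance by order — order 1: 1/1 normal; order 2: 0/9 normal; order 3: 1/1 normal; order 6: 0/3 normal; order 9: 1/1 normal; order 18: 1/1 normal.
Total normal subgroups: 4.

4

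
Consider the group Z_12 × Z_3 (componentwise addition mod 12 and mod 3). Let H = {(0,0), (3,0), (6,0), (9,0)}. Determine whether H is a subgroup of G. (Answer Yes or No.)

Yes

|H| = 4 divides |G| = 36, consistent with Lagrange.
H contains the identity, every element's inverse is in H, and H is closed under +: it is a subgroup.
In fact H = ⟨(9,0)⟩.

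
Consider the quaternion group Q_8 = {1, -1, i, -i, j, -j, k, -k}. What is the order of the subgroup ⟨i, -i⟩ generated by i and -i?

4

|⟨i⟩| = 4 and |⟨-i⟩| = 4, so |H| is a multiple of lcm(4, 4) = 4 and divides |G| = 8.
Closing under the operation: H = {1, -1, i, -i}, so |H| = 4.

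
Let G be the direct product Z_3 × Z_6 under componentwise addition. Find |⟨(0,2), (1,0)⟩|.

9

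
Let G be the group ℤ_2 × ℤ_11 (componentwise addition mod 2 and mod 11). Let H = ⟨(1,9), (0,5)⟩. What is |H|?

22

|⟨(1,9)⟩| = 22 and |⟨(0,5)⟩| = 11, so |H| is a multiple of lcm(22, 11) = 22 and divides |G| = 22.
Closing {(1,9), (0,5)} under the group operation gives all of G, so |H| = 22.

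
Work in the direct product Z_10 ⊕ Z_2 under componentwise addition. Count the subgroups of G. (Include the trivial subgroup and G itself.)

10

|G| = 20, so by Lagrange every subgroup order divides 20. Divisors: 1, 2, 4, 5, 10, 20.
Subgroups by order — order 1: 1; order 2: 3; order 4: 1; order 5: 1; order 10: 3; order 20: 1.
Total: 1 + 3 + 1 + 1 + 3 + 1 = 10.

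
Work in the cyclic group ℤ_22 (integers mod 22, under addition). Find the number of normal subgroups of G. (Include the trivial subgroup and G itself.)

4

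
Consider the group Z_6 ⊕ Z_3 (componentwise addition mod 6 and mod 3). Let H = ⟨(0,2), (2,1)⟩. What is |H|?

|⟨(0,2)⟩| = 3 and |⟨(2,1)⟩| = 3, so |H| is a multiple of lcm(3, 3) = 3 and divides |G| = 18.
Closing under the operation: H = {(0,0), (0,1), (0,2), (2,0), (2,1), (2,2), (4,0), (4,1), (4,2)}, so |H| = 9.

9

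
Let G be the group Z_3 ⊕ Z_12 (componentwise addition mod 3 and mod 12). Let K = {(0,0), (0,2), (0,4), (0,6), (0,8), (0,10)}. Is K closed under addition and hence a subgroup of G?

|K| = 6 divides |G| = 36, consistent with Lagrange.
K contains the identity, every element's inverse is in K, and K is closed under +: it is a subgroup.
In fact K = ⟨(0,2)⟩.

Yes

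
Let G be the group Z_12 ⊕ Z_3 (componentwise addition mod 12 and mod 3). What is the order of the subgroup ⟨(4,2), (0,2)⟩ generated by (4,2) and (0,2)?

9

|⟨(4,2)⟩| = 3 and |⟨(0,2)⟩| = 3, so |H| is a multiple of lcm(3, 3) = 3 and divides |G| = 36.
Closing under the operation: H = {(0,0), (0,1), (0,2), (4,0), (4,1), (4,2), (8,0), (8,1), (8,2)}, so |H| = 9.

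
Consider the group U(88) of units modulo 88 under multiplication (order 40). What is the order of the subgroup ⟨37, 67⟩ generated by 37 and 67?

20

|⟨37⟩| = 10 and |⟨67⟩| = 2, so |H| is a multiple of lcm(10, 2) = 10 and divides |G| = 40.
Closing under the operation: H = {1, 3, 5, 9, 15, 23, 25, 27, 31, 37, 45, 47, 49, 53, 59, 67, 69, 71, 75, 81}, so |H| = 20.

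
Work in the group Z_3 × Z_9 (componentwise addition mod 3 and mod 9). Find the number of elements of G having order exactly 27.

0

An element (a,b) has order lcm(ord(a), ord(b)); count pairs with lcm equal to 27.
Enumerating gives 0 such elements.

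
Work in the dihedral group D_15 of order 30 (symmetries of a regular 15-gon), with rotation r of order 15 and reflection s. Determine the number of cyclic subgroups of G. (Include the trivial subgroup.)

19

Group the elements of G by the cyclic subgroup they generate; each cyclic subgroup of order d accounts for φ(d) elements.
Cyclic subgroups by order — order 1: 1; order 2: 15; order 3: 1; order 5: 1; order 15: 1.
Total: 19.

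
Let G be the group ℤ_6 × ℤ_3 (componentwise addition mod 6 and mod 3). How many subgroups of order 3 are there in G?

4

|G| = 18 and 3 | 18, so subgroups of order 3 are possible by Lagrange.
The subgroups of order 3 are: {(0,0), (0,1), (0,2)}; {(0,0), (2,0), (4,0)}; {(0,0), (2,1), (4,2)}; {(0,0), (2,2), (4,1)}.
So G has 4 subgroups of order 3.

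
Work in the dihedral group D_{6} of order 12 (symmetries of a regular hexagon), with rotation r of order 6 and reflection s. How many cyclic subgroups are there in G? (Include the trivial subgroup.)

10

Each element a generates a cyclic subgroup ⟨a⟩; distinct elements may generate the same one (a cyclic group of order d has φ(d) generators).
Cyclic subgroups by order — order 1: 1; order 2: 7; order 3: 1; order 6: 1.
Total: 10.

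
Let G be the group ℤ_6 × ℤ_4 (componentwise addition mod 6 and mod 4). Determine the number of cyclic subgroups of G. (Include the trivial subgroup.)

12

Each element a generates a cyclic subgroup ⟨a⟩; distinct elements may generate the same one (a cyclic group of order d has φ(d) generators).
Cyclic subgroups by order — order 1: 1; order 2: 3; order 3: 1; order 4: 2; order 6: 3; order 12: 2.
Total: 12.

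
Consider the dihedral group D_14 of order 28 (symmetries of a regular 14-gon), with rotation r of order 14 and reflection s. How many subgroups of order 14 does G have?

|G| = 28 and 14 | 28, so subgroups of order 14 are possible by Lagrange.
The subgroups of order 14 are: {e, r, r^2, r^3, r^4, r^5, r^6, r^7, r^8, r^9, r^10, r^11, r^12, r^13}; {e, r^2, r^4, r^6, r^8, r^10, r^12, s, r^2s, r^4s, r^6s, r^8s, r^10s, r^12s}; {e, r^2, r^4, r^6, r^8, r^10, r^12, rs, r^3s, r^5s, r^7s, r^9s, r^11s, r^13s}.
So G has 3 subgroups of order 14.

3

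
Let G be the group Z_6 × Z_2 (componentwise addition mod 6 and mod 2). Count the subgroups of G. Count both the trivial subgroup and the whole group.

10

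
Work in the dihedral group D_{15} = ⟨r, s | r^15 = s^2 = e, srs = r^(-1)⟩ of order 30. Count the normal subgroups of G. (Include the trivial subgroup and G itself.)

G has 28 subgroups. Checking conjugation-invariance by order — order 1: 1/1 normal; order 2: 0/15 normal; order 3: 1/1 normal; order 5: 1/1 normal; order 6: 0/5 normal; order 10: 0/3 normal; order 15: 1/1 normal; order 30: 1/1 normal.
Total normal subgroups: 5.

5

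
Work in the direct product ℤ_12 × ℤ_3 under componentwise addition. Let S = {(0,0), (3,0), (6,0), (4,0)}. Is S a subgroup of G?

No

(4,0) ∈ S but its inverse (8,0) ∉ S, so S is not a subgroup.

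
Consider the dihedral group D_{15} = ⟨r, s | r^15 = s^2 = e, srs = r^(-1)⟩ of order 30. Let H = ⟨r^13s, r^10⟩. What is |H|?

|⟨r^13s⟩| = 2 and |⟨r^10⟩| = 3, so |H| is a multiple of lcm(2, 3) = 6 and divides |G| = 30.
Closing under the operation: H = {e, r^5, r^10, r^3s, r^8s, r^13s}, so |H| = 6.

6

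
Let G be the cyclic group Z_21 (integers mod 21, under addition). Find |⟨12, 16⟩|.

21

|⟨12⟩| = 7 and |⟨16⟩| = 21, so |H| is a multiple of lcm(7, 21) = 21 and divides |G| = 21.
Closing {12, 16} under the group operation gives all of G, so |H| = 21.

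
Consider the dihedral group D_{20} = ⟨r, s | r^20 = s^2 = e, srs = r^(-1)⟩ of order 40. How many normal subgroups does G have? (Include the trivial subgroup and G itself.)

9

G has 48 subgroups. Checking conjugation-invariance by order — order 1: 1/1 normal; order 2: 1/21 normal; order 4: 1/11 normal; order 5: 1/1 normal; order 8: 0/5 normal; order 10: 1/5 normal; order 20: 3/3 normal; order 40: 1/1 normal.
Total normal subgroups: 9.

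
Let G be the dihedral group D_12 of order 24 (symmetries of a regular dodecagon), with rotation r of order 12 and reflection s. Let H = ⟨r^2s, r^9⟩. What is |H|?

8

|⟨r^2s⟩| = 2 and |⟨r^9⟩| = 4, so |H| is a multiple of lcm(2, 4) = 4 and divides |G| = 24.
Closing under the operation: H = {e, r^3, r^6, r^9, r^2s, r^5s, r^8s, r^11s}, so |H| = 8.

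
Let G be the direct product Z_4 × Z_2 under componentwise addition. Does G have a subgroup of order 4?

Yes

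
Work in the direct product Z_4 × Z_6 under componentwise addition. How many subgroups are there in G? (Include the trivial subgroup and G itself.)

16

|G| = 24, so by Lagrange every subgroup order divides 24. Divisors: 1, 2, 3, 4, 6, 8, 12, 24.
Subgroups by order — order 1: 1; order 2: 3; order 3: 1; order 4: 3; order 6: 3; order 8: 1; order 12: 3; order 24: 1.
Total: 1 + 3 + 1 + 3 + 3 + 1 + 3 + 1 = 16.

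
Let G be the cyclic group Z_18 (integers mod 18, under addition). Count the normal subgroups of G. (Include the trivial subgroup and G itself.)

6

G is abelian, so every subgroup is normal.
G has 6 subgroups in total, hence 6 normal subgroups.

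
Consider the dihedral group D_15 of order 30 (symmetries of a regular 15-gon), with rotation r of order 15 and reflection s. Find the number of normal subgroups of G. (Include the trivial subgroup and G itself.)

5

G has 28 subgroups. Checking conjugation-invariance by order — order 1: 1/1 normal; order 2: 0/15 normal; order 3: 1/1 normal; order 5: 1/1 normal; order 6: 0/5 normal; order 10: 0/3 normal; order 15: 1/1 normal; order 30: 1/1 normal.
Total normal subgroups: 5.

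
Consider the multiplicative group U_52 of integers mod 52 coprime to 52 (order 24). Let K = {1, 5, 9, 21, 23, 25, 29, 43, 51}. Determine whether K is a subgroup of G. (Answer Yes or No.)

No

|K| = 9 does not divide |G| = 24, so by Lagrange K is not a subgroup.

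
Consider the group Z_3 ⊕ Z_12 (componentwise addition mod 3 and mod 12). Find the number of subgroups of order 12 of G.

|G| = 36 and 12 | 36, so subgroups of order 12 are possible by Lagrange.
The subgroups of order 12 are: {(0,0), (0,1), (0,2), (0,3), (0,4), (0,5), (0,6), (0,7), (0,8), (0,9), (0,10), (0,11)}; {(0,0), (0,3), (0,6), (0,9), (1,0), (1,3), (1,6), (1,9), (2,0), (2,3), (2,6), (2,9)}; {(0,0), (0,3), (0,6), (0,9), (1,1), (1,4), (1,7), (1,10), (2,2), (2,5), (2,8), (2,11)}; {(0,0), (0,3), (0,6), (0,9), (1,2), (1,5), (1,8), (1,11), (2,1), (2,4), (2,7), (2,10)}.
So G has 4 subgroups of order 12.

4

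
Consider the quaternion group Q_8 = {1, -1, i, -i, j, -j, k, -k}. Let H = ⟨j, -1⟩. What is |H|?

|⟨j⟩| = 4 and |⟨-1⟩| = 2, so |H| is a multiple of lcm(4, 2) = 4 and divides |G| = 8.
Closing under the operation: H = {1, -1, j, -j}, so |H| = 4.

4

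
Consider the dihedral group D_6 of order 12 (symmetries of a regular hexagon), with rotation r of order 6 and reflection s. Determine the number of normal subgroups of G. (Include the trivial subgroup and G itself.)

G has 16 subgroups. Checking conjugation-invariance by order — order 1: 1/1 normal; order 2: 1/7 normal; order 3: 1/1 normal; order 4: 0/3 normal; order 6: 3/3 normal; order 12: 1/1 normal.
Total normal subgroups: 7.

7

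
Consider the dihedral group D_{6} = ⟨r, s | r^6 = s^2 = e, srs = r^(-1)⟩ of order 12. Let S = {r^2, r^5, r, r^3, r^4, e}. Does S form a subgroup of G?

Yes

|S| = 6 divides |G| = 12, consistent with Lagrange.
S contains the identity, every element's inverse is in S, and S is closed under ·: it is a subgroup.
In fact S = ⟨r^5⟩.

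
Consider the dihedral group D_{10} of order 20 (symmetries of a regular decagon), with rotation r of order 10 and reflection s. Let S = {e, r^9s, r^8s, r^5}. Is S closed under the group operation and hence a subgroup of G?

Closure fails: r^8s · r^5 = r^3s ∉ S. So S is not a subgroup.

No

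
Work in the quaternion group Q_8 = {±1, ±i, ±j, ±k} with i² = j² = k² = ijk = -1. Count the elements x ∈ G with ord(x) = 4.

The elements of order 4 are: i, -i, j, -j, k, -k.
That's 6.

6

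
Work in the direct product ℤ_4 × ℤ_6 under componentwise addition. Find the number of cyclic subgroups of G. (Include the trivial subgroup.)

Group the elements of G by the cyclic subgroup they generate; each cyclic subgroup of order d accounts for φ(d) elements.
Cyclic subgroups by order — order 1: 1; order 2: 3; order 3: 1; order 4: 2; order 6: 3; order 12: 2.
Total: 12.

12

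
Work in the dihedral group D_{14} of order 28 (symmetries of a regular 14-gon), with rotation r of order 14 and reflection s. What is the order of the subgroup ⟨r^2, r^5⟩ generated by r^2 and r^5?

|⟨r^2⟩| = 7 and |⟨r^5⟩| = 14, so |H| is a multiple of lcm(7, 14) = 14 and divides |G| = 28.
Closing under the operation: H = {e, r, r^2, r^3, r^4, r^5, r^6, r^7, r^8, r^9, r^10, r^11, r^12, r^13}, so |H| = 14.

14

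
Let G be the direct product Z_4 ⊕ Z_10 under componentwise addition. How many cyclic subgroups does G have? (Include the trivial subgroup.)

Each element a generates a cyclic subgroup ⟨a⟩; distinct elements may generate the same one (a cyclic group of order d has φ(d) generators).
Cyclic subgroups by order — order 1: 1; order 2: 3; order 4: 2; order 5: 1; order 10: 3; order 20: 2.
Total: 12.

12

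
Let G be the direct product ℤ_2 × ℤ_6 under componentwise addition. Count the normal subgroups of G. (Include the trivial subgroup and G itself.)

G is abelian, so every subgroup is normal.
G has 10 subgroups in total, hence 10 normal subgroups.

10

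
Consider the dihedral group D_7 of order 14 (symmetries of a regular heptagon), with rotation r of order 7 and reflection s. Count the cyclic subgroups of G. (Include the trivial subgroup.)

9

Group the elements of G by the cyclic subgroup they generate; each cyclic subgroup of order d accounts for φ(d) elements.
Cyclic subgroups by order — order 1: 1; order 2: 7; order 7: 1.
Total: 9.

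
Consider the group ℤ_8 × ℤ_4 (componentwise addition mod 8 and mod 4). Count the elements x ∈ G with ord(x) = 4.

12

An element (a,b) has order lcm(ord(a), ord(b)); count pairs with lcm equal to 4.
Enumerating gives 12 such elements.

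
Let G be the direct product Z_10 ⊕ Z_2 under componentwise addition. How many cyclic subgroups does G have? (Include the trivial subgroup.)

Each element a generates a cyclic subgroup ⟨a⟩; distinct elements may generate the same one (a cyclic group of order d has φ(d) generators).
Cyclic subgroups by order — order 1: 1; order 2: 3; order 5: 1; order 10: 3.
Total: 8.

8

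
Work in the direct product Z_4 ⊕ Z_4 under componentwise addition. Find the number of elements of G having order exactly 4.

12

An element (a,b) has order lcm(ord(a), ord(b)); count pairs with lcm equal to 4.
Enumerating gives 12 such elements.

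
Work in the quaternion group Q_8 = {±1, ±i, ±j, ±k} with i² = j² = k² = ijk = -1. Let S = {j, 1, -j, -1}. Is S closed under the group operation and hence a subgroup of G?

Yes

|S| = 4 divides |G| = 8, consistent with Lagrange.
S contains the identity, every element's inverse is in S, and S is closed under ·: it is a subgroup.
In fact S = ⟨j⟩.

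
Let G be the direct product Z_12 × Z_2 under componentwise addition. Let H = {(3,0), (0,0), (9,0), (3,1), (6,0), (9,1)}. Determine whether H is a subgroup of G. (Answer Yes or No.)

No

Closure fails: (9,0) + (3,1) = (0,1) ∉ H. So H is not a subgroup.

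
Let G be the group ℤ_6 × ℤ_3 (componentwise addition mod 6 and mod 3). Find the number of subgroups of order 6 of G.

4

|G| = 18 and 6 | 18, so subgroups of order 6 are possible by Lagrange.
The subgroups of order 6 are: {(0,0), (0,1), (0,2), (3,0), (3,1), (3,2)}; {(0,0), (1,0), (2,0), (3,0), (4,0), (5,0)}; {(0,0), (1,1), (2,2), (3,0), (4,1), (5,2)}; {(0,0), (1,2), (2,1), (3,0), (4,2), (5,1)}.
So G has 4 subgroups of order 6.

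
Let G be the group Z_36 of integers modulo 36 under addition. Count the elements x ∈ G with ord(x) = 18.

In a cyclic group of order 36, the number of elements of order d (for d | 36) is φ(d).
φ(18) = 6.

6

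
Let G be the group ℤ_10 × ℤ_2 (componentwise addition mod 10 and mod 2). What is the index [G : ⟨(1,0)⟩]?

2

|⟨(1,0)⟩| = 10 and |G| = 20.
By Lagrange, [G : H] = |G|/|H| = 20/10 = 2.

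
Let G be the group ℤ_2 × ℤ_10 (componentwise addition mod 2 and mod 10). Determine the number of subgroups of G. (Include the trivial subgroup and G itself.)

10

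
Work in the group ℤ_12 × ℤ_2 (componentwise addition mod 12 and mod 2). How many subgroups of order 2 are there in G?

3

|G| = 24 and 2 | 24, so subgroups of order 2 are possible by Lagrange.
The subgroups of order 2 are: {(0,0), (0,1)}; {(0,0), (6,0)}; {(0,0), (6,1)}.
So G has 3 subgroups of order 2.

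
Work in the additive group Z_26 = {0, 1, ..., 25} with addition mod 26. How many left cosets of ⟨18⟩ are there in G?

2

|⟨18⟩| = 13 and |G| = 26.
By Lagrange, [G : H] = |G|/|H| = 26/13 = 2.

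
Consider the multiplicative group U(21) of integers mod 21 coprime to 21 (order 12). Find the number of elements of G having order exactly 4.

No element of G has order 4 (even though 4 | 12).

0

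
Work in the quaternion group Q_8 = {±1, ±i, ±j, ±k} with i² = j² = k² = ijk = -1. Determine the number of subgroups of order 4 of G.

3

|G| = 8 and 4 | 8, so subgroups of order 4 are possible by Lagrange.
The subgroups of order 4 are: {1, -1, i, -i}; {1, -1, j, -j}; {1, -1, k, -k}.
So G has 3 subgroups of order 4.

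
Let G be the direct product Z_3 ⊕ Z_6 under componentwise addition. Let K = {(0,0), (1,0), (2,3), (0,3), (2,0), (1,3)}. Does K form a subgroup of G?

|K| = 6 divides |G| = 18, consistent with Lagrange.
K contains the identity, every element's inverse is in K, and K is closed under +: it is a subgroup.
In fact K = ⟨(2,3)⟩.

Yes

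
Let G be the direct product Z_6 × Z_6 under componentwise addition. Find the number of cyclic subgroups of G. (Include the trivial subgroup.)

20

Each element a generates a cyclic subgroup ⟨a⟩; distinct elements may generate the same one (a cyclic group of order d has φ(d) generators).
Cyclic subgroups by order — order 1: 1; order 2: 3; order 3: 4; order 6: 12.
Total: 20.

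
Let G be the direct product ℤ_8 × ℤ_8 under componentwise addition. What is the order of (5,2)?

8

The order of (5,2) in Z_8 × Z_8 is lcm(ord(5) in Z_8, ord(2) in Z_8).
ord(5) = 8 and ord(2) = 4, so |⟨(5,2)⟩| = lcm(8, 4) = 8.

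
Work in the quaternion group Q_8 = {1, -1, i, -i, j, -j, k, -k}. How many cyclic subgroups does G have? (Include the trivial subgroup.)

5

Group the elements of G by the cyclic subgroup they generate; each cyclic subgroup of order d accounts for φ(d) elements.
Cyclic subgroups by order — order 1: 1; order 2: 1; order 4: 3.
Total: 5.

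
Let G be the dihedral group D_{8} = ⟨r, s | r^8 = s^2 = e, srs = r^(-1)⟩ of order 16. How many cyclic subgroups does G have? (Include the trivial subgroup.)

A cyclic subgroup of order d is generated by each of its φ(d) elements of order d, so the cyclic subgroups of order d number (#elements of order d)/φ(d).
Cyclic subgroups by order — order 1: 1; order 2: 9; order 4: 1; order 8: 1.
Total: 12.

12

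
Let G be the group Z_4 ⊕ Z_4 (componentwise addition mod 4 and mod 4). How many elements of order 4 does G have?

12

An element (a,b) has order lcm(ord(a), ord(b)); count pairs with lcm equal to 4.
Enumerating gives 12 such elements.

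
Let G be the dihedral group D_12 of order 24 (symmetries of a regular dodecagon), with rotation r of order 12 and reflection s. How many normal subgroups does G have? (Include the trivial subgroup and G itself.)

G has 34 subgroups. Checking conjugation-invariance by order — order 1: 1/1 normal; order 2: 1/13 normal; order 3: 1/1 normal; order 4: 1/7 normal; order 6: 1/5 normal; order 8: 0/3 normal; order 12: 3/3 normal; order 24: 1/1 normal.
Total normal subgroups: 9.

9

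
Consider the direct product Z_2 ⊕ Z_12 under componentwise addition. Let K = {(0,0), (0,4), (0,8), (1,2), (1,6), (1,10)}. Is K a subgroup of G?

|K| = 6 divides |G| = 24, consistent with Lagrange.
K contains the identity, every element's inverse is in K, and K is closed under +: it is a subgroup.
In fact K = ⟨(1,2)⟩.

Yes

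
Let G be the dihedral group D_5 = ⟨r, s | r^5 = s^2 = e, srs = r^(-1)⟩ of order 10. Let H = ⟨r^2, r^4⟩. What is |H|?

5

|⟨r^2⟩| = 5 and |⟨r^4⟩| = 5, so |H| is a multiple of lcm(5, 5) = 5 and divides |G| = 10.
Closing under the operation: H = {e, r, r^2, r^3, r^4}, so |H| = 5.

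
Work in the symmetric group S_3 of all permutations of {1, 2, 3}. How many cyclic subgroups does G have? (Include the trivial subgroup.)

Each element a generates a cyclic subgroup ⟨a⟩; distinct elements may generate the same one (a cyclic group of order d has φ(d) generators).
Cyclic subgroups by order — order 1: 1; order 2: 3; order 3: 1.
Total: 5.

5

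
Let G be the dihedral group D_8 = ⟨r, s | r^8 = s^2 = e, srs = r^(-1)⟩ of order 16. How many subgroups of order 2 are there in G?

|G| = 16 and 2 | 16, so subgroups of order 2 are possible by Lagrange.
The subgroups of order 2 are: {e, r^2s}; {e, r^3s}; {e, r^4}; {e, r^4s}; … (9 in all).
So G has 9 subgroups of order 2.

9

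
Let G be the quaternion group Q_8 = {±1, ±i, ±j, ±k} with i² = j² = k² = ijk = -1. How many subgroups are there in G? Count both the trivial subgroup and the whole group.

|G| = 8, so by Lagrange every subgroup order divides 8. Divisors: 1, 2, 4, 8.
Subgroups by order — order 1: 1; order 2: 1; order 4: 3; order 8: 1.
Total: 1 + 1 + 3 + 1 = 6.

6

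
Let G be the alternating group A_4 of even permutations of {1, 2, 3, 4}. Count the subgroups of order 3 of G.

|G| = 12 and 3 | 12, so subgroups of order 3 are possible by Lagrange.
The subgroups of order 3 are: {e, (1 2 3), (1 3 2)}; {e, (1 2 4), (1 4 2)}; {e, (1 3 4), (1 4 3)}; {e, (2 3 4), (2 4 3)}.
So G has 4 subgroups of order 3.

4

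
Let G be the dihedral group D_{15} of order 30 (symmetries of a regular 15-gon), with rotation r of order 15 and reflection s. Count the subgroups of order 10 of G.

|G| = 30 and 10 | 30, so subgroups of order 10 are possible by Lagrange.
The subgroups of order 10 are: {e, r^3, r^6, r^9, r^12, rs, r^4s, r^7s, r^10s, r^13s}; {e, r^3, r^6, r^9, r^12, r^2s, r^5s, r^8s, r^11s, r^14s}; {e, r^3, r^6, r^9, r^12, s, r^3s, r^6s, r^9s, r^12s}.
So G has 3 subgroups of order 10.

3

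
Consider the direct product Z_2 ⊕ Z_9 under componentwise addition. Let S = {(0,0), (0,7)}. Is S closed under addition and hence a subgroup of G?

No

(0,7) ∈ S but its inverse (0,2) ∉ S, so S is not a subgroup.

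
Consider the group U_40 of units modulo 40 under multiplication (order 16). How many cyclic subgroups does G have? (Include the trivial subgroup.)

12

A cyclic subgroup of order d is generated by each of its φ(d) elements of order d, so the cyclic subgroups of order d number (#elements of order d)/φ(d).
Cyclic subgroups by order — order 1: 1; order 2: 7; order 4: 4.
Total: 12.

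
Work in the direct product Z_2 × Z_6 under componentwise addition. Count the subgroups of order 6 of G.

3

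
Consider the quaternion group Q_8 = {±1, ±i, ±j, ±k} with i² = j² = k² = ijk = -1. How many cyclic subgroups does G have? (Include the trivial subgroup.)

Group the elements of G by the cyclic subgroup they generate; each cyclic subgroup of order d accounts for φ(d) elements.
Cyclic subgroups by order — order 1: 1; order 2: 1; order 4: 3.
Total: 5.

5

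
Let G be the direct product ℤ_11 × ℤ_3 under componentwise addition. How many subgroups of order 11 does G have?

|G| = 33 and 11 | 33, so subgroups of order 11 are possible by Lagrange.
The subgroups of order 11 are: {(0,0), (1,0), (2,0), (3,0), (4,0), (5,0), (6,0), (7,0), (8,0), (9,0), (10,0)}.
So G has 1 subgroup of order 11.

1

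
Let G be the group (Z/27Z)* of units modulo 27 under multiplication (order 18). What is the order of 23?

18

Compute successive powers of 23 mod 27: 23, 16, 17, 13, 2, 19, 5, 7, …; 23^18 ≡ 1 (mod 27).
So |⟨23⟩| = 18.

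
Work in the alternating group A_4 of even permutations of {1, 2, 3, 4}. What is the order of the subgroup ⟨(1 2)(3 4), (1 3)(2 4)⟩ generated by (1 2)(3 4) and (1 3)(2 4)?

4

|⟨(1 2)(3 4)⟩| = 2 and |⟨(1 3)(2 4)⟩| = 2, so |H| is a multiple of lcm(2, 2) = 2 and divides |G| = 12.
Closing under the operation: H = {e, (1 2)(3 4), (1 3)(2 4), (1 4)(2 3)}, so |H| = 4.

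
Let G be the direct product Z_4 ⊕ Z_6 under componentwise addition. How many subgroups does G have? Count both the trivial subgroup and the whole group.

|G| = 24, so by Lagrange every subgroup order divides 24. Divisors: 1, 2, 3, 4, 6, 8, 12, 24.
Subgroups by order — order 1: 1; order 2: 3; order 3: 1; order 4: 3; order 6: 3; order 8: 1; order 12: 3; order 24: 1.
Total: 1 + 3 + 1 + 3 + 3 + 1 + 3 + 1 = 16.

16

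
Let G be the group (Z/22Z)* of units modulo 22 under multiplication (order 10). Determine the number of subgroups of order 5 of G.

|G| = 10 and 5 | 10, so subgroups of order 5 are possible by Lagrange.
The subgroups of order 5 are: {1, 3, 5, 9, 15}.
So G has 1 subgroup of order 5.

1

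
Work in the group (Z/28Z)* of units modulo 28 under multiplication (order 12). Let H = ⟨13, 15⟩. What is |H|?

|⟨13⟩| = 2 and |⟨15⟩| = 2, so |H| is a multiple of lcm(2, 2) = 2 and divides |G| = 12.
Closing under the operation: H = {1, 13, 15, 27}, so |H| = 4.

4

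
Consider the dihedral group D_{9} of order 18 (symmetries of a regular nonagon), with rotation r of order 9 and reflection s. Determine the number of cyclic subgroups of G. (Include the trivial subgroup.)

12

Group the elements of G by the cyclic subgroup they generate; each cyclic subgroup of order d accounts for φ(d) elements.
Cyclic subgroups by order — order 1: 1; order 2: 9; order 3: 1; order 9: 1.
Total: 12.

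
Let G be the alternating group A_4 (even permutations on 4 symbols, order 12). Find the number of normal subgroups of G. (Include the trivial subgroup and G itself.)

3

G has 10 subgroups. Checking conjugation-invariance by order — order 1: 1/1 normal; order 2: 0/3 normal; order 3: 0/4 normal; order 4: 1/1 normal; order 12: 1/1 normal.
Total normal subgroups: 3.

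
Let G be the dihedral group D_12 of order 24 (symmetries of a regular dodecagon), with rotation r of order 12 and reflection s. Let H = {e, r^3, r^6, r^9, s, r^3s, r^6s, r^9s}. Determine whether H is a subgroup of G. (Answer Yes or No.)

|H| = 8 divides |G| = 24, consistent with Lagrange.
H contains the identity, every element's inverse is in H, and H is closed under ·: it is a subgroup.

Yes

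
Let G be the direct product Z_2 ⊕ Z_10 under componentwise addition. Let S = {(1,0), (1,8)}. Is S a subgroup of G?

No

The identity (0,0) ∉ S, so S is not a subgroup.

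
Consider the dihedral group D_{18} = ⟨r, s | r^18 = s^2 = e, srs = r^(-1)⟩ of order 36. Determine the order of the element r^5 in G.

18

Computing powers of r^5: the smallest k with (r^5)^k = e is k = 18.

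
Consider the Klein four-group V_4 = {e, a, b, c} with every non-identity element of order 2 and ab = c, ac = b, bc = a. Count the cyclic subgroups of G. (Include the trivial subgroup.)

Each element a generates a cyclic subgroup ⟨a⟩; distinct elements may generate the same one (a cyclic group of order d has φ(d) generators).
Cyclic subgroups by order — order 1: 1; order 2: 3.
Total: 4.

4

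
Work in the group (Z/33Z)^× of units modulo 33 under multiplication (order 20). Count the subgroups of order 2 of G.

3

|G| = 20 and 2 | 20, so subgroups of order 2 are possible by Lagrange.
The subgroups of order 2 are: {1, 10}; {1, 23}; {1, 32}.
So G has 3 subgroups of order 2.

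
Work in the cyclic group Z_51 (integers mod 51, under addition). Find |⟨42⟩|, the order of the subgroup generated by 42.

17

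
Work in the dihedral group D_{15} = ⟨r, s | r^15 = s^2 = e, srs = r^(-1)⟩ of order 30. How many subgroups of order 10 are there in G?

|G| = 30 and 10 | 30, so subgroups of order 10 are possible by Lagrange.
The subgroups of order 10 are: {e, r^3, r^6, r^9, r^12, rs, r^4s, r^7s, r^10s, r^13s}; {e, r^3, r^6, r^9, r^12, r^2s, r^5s, r^8s, r^11s, r^14s}; {e, r^3, r^6, r^9, r^12, s, r^3s, r^6s, r^9s, r^12s}.
So G has 3 subgroups of order 10.

3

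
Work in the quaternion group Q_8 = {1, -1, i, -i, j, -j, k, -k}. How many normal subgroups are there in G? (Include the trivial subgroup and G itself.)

6

G has 6 subgroups. Checking conjugation-invariance by order — order 1: 1/1 normal; order 2: 1/1 normal; order 4: 3/3 normal; order 8: 1/1 normal.
Total normal subgroups: 6.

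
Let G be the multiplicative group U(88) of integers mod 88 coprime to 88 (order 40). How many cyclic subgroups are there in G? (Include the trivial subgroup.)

16

Group the elements of G by the cyclic subgroup they generate; each cyclic subgroup of order d accounts for φ(d) elements.
Cyclic subgroups by order — order 1: 1; order 2: 7; order 5: 1; order 10: 7.
Total: 16.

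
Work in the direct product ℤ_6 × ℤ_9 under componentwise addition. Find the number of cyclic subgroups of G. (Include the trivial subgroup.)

A cyclic subgroup of order d is generated by each of its φ(d) elements of order d, so the cyclic subgroups of order d number (#elements of order d)/φ(d).
Cyclic subgroups by order — order 1: 1; order 2: 1; order 3: 4; order 6: 4; order 9: 3; order 18: 3.
Total: 16.

16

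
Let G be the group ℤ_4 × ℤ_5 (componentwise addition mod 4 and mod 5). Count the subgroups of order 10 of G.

1

|G| = 20 and 10 | 20, so subgroups of order 10 are possible by Lagrange.
The subgroups of order 10 are: {(0,0), (0,1), (0,2), (0,3), (0,4), (2,0), (2,1), (2,2), (2,3), (2,4)}.
So G has 1 subgroup of order 10.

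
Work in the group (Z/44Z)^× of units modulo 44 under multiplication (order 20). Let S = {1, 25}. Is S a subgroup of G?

25 ∈ S but its inverse 37 ∉ S, so S is not a subgroup.

No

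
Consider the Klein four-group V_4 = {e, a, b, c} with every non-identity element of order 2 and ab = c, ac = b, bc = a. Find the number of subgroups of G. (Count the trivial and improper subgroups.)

|G| = 4, so by Lagrange every subgroup order divides 4. Divisors: 1, 2, 4.
Subgroups by order — order 1: 1; order 2: 3; order 4: 1.
Total: 1 + 3 + 1 = 5.

5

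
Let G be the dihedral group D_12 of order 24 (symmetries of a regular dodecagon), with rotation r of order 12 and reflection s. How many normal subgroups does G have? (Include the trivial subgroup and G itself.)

9

G has 34 subgroups. Checking conjugation-invariance by order — order 1: 1/1 normal; order 2: 1/13 normal; order 3: 1/1 normal; order 4: 1/7 normal; order 6: 1/5 normal; order 8: 0/3 normal; order 12: 3/3 normal; order 24: 1/1 normal.
Total normal subgroups: 9.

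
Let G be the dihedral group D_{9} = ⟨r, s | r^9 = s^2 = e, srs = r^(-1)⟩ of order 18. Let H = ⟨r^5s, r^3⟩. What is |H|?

|⟨r^5s⟩| = 2 and |⟨r^3⟩| = 3, so |H| is a multiple of lcm(2, 3) = 6 and divides |G| = 18.
Closing under the operation: H = {e, r^3, r^6, r^2s, r^5s, r^8s}, so |H| = 6.

6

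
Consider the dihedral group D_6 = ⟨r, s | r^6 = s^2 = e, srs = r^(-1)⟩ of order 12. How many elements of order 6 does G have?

The elements of order 6 are: r, r^5.
That's 2.

2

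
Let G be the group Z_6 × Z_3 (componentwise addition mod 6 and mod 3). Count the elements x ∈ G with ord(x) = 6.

An element (a,b) has order lcm(ord(a), ord(b)); count pairs with lcm equal to 6.
Enumerating gives 8 such elements.

8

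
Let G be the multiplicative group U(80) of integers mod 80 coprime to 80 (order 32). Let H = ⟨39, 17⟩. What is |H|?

8

|⟨39⟩| = 2 and |⟨17⟩| = 4, so |H| is a multiple of lcm(2, 4) = 4 and divides |G| = 32.
Closing under the operation: H = {1, 7, 17, 23, 33, 39, 49, 71}, so |H| = 8.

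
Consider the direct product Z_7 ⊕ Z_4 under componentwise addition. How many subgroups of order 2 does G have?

|G| = 28 and 2 | 28, so subgroups of order 2 are possible by Lagrange.
The subgroups of order 2 are: {(0,0), (0,2)}.
So G has 1 subgroup of order 2.

1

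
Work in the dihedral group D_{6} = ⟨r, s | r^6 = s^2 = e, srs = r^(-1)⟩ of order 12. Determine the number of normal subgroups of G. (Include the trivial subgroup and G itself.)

G has 16 subgroups. Checking conjugation-invariance by order — order 1: 1/1 normal; order 2: 1/7 normal; order 3: 1/1 normal; order 4: 0/3 normal; order 6: 3/3 normal; order 12: 1/1 normal.
Total normal subgroups: 7.

7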